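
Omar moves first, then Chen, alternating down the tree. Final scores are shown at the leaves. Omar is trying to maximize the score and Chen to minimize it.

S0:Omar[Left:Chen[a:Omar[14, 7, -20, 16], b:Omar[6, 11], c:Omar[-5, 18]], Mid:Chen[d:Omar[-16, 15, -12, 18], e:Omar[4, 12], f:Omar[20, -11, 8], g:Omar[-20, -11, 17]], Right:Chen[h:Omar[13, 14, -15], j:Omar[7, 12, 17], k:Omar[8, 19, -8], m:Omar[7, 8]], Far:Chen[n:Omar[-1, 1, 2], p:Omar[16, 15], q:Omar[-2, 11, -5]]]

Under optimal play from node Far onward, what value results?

n (Omar): max(-1, 1, 2) = 2
p (Omar): max(16, 15) = 16
q (Omar): max(-2, 11, -5) = 11
Far (Chen): min(2, 16, 11) = 2

2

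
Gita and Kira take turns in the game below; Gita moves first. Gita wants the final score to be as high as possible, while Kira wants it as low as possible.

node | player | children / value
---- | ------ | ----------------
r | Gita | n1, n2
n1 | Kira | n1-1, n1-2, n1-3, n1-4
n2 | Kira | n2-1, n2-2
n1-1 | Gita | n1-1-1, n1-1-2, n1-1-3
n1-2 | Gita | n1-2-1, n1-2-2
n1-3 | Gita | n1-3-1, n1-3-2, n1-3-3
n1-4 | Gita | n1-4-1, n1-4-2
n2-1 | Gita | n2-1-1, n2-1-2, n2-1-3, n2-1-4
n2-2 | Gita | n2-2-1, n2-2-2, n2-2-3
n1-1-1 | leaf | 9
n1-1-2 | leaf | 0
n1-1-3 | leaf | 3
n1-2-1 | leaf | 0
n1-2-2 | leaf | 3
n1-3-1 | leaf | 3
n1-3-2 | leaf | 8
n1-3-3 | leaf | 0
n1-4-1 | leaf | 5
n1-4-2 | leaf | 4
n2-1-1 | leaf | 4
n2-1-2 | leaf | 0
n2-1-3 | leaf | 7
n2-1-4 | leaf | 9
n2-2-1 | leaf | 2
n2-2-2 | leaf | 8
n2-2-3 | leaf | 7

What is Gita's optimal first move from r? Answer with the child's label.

n2

n1-1 (Gita): max(9, 0, 3) = 9
n1-2 (Gita): max(0, 3) = 3
n1-3 (Gita): max(3, 8, 0) = 8
n1-4 (Gita): max(5, 4) = 5
n1 (Kira): min(9, 3, 8, 5) = 3
n2-1 (Gita): max(4, 0, 7, 9) = 9
n2-2 (Gita): max(2, 8, 7) = 8
n2 (Kira): min(9, 8) = 8
r (Gita): max(3, 8) = 8
Gita at r wants the highest of {n1=3, n2=8}, so chooses n2.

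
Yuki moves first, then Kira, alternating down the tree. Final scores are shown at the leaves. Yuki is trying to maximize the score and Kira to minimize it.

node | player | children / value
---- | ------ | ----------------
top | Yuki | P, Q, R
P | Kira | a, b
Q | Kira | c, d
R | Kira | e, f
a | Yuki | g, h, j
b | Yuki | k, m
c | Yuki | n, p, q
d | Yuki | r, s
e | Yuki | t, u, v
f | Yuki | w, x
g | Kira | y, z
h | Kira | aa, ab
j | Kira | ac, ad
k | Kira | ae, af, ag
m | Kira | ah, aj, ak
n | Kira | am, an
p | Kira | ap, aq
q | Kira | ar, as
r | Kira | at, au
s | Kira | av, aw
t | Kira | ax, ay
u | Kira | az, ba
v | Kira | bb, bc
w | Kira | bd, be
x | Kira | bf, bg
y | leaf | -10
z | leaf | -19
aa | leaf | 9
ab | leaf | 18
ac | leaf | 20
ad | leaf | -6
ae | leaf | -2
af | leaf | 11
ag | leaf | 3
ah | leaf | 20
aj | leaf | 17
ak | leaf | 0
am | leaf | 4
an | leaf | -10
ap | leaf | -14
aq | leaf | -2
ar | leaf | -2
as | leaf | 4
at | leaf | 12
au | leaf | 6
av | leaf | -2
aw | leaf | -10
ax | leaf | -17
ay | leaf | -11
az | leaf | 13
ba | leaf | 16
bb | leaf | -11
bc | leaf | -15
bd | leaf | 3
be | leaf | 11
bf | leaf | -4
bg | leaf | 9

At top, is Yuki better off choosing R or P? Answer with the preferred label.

R

t (Kira): min(-17, -11) = -17
u (Kira): min(13, 16) = 13
v (Kira): min(-11, -15) = -15
e (Yuki): max(-17, 13, -15) = 13
w (Kira): min(3, 11) = 3
x (Kira): min(-4, 9) = -4
f (Yuki): max(3, -4) = 3
R (Kira): min(13, 3) = 3
g (Kira): min(-10, -19) = -19
h (Kira): min(9, 18) = 9
j (Kira): min(20, -6) = -6
a (Yuki): max(-19, 9, -6) = 9
k (Kira): min(-2, 11, 3) = -2
m (Kira): min(20, 17, 0) = 0
b (Yuki): max(-2, 0) = 0
P (Kira): min(9, 0) = 0
Yuki prefers the higher value; R=3, P=0. R is better since 3 > 0.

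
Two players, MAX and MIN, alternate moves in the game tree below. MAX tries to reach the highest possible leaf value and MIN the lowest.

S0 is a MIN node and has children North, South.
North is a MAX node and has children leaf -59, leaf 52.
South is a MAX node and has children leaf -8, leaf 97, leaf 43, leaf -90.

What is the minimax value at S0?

52

North (MAX): max(-59, 52) = 52
South (MAX): max(-8, 97, 43, -90) = 97
S0 (MIN): min(52, 97) = 52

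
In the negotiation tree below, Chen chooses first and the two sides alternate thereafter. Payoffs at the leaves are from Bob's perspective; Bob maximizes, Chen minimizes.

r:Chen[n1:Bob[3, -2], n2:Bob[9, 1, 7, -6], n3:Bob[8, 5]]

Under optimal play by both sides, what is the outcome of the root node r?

3

n1 (Bob): max(3, -2) = 3
n2 (Bob): max(9, 1, 7, -6) = 9
n3 (Bob): max(8, 5) = 8
r (Chen): min(3, 9, 8) = 3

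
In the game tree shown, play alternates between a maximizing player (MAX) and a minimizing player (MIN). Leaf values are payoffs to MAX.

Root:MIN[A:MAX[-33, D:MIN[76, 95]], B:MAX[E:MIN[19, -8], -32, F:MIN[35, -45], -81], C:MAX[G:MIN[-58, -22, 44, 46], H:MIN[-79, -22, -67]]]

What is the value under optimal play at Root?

D (MIN): min(76, 95) = 76
A (MAX): max(-33, 76) = 76
E (MIN): min(19, -8) = -8
F (MIN): min(35, -45) = -45
B (MAX): max(-8, -32, -45, -81) = -8
G (MIN): min(-58, -22, 44, 46) = -58
H (MIN): min(-79, -22, -67) = -79
C (MAX): max(-58, -79) = -58
Root (MIN): min(76, -8, -58) = -58

-58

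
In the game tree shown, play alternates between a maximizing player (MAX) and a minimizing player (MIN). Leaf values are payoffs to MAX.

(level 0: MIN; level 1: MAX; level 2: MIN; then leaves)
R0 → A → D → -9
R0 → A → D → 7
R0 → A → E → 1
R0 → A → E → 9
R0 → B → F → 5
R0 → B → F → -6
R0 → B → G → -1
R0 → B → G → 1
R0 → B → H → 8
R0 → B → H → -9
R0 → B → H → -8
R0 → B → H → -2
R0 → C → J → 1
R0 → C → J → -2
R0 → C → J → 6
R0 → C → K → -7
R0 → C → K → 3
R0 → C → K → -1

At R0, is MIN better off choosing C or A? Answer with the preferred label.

J (MIN): min(1, -2, 6) = -2
K (MIN): min(-7, 3, -1) = -7
C (MAX): max(-2, -7) = -2
D (MIN): min(-9, 7) = -9
E (MIN): min(1, 9) = 1
A (MAX): max(-9, 1) = 1
MIN prefers the lower value; C=-2, A=1. C is better since -2 < 1.

C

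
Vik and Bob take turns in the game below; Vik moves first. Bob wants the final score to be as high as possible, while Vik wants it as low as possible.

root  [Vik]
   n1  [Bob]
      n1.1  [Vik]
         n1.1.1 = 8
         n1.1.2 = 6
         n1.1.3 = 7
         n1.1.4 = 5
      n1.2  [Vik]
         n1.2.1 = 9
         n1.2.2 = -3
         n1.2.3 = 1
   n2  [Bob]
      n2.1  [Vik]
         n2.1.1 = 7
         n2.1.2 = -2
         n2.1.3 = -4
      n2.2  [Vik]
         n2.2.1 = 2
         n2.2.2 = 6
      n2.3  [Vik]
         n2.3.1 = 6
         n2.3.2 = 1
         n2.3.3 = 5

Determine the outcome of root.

n1.1 (Vik): min(8, 6, 7, 5) = 5
n1.2 (Vik): min(9, -3, 1) = -3
n1 (Bob): max(5, -3) = 5
n2.1 (Vik): min(7, -2, -4) = -4
n2.2 (Vik): min(2, 6) = 2
n2.3 (Vik): min(6, 1, 5) = 1
n2 (Bob): max(-4, 2, 1) = 2
root (Vik): min(5, 2) = 2

2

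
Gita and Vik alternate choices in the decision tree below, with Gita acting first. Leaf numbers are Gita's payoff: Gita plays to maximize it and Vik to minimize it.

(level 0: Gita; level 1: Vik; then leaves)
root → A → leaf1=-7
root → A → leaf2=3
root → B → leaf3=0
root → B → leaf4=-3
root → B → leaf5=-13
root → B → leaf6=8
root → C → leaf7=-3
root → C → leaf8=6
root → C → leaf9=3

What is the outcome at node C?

-3

C (Vik): min(-3, 6, 3) = -3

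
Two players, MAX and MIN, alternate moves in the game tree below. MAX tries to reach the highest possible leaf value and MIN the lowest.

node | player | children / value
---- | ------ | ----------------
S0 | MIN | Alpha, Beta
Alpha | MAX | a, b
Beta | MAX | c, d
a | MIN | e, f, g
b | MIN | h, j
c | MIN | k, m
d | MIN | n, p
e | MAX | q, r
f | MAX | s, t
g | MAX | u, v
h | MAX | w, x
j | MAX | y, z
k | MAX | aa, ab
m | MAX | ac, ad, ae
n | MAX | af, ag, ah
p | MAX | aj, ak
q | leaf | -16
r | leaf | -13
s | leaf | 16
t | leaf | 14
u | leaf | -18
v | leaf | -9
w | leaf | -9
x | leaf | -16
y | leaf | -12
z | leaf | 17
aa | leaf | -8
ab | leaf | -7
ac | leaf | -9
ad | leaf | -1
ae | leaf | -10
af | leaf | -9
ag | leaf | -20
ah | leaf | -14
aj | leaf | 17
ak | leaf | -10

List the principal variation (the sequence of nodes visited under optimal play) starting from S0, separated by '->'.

S0 -> Alpha -> b -> h -> w

e (MAX): max(-16, -13) = -13
f (MAX): max(16, 14) = 16
g (MAX): max(-18, -9) = -9
a (MIN): min(-13, 16, -9) = -13
h (MAX): max(-9, -16) = -9
j (MAX): max(-12, 17) = 17
b (MIN): min(-9, 17) = -9
Alpha (MAX): max(-13, -9) = -9
k (MAX): max(-8, -7) = -7
m (MAX): max(-9, -1, -10) = -1
c (MIN): min(-7, -1) = -7
n (MAX): max(-9, -20, -14) = -9
p (MAX): max(17, -10) = 17
d (MIN): min(-9, 17) = -9
Beta (MAX): max(-7, -9) = -7
S0 (MIN): min(-9, -7) = -9
At S0, MIN picks Alpha (lowest: -9).
At Alpha, MAX picks b (highest: -9).
At b, MIN picks h (lowest: -9).
At h, MAX picks w (highest: -9).
Terminal value -9.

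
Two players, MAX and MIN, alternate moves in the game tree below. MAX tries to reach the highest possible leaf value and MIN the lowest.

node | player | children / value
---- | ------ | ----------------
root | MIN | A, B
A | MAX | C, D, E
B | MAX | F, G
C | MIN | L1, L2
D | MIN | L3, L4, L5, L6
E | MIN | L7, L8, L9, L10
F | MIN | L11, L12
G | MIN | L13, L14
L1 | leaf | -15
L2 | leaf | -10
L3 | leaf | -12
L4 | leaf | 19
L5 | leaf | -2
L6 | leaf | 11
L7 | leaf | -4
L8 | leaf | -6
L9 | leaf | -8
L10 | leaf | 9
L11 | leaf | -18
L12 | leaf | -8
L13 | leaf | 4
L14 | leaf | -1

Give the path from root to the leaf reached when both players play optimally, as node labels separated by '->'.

root -> A -> E -> L9

C (MIN): min(-15, -10) = -15
D (MIN): min(-12, 19, -2, 11) = -12
E (MIN): min(-4, -6, -8, 9) = -8
A (MAX): max(-15, -12, -8) = -8
F (MIN): min(-18, -8) = -18
G (MIN): min(4, -1) = -1
B (MAX): max(-18, -1) = -1
root (MIN): min(-8, -1) = -8
At root, MIN picks A (lowest: -8).
At A, MAX picks E (highest: -8).
At E, MIN picks L9 (lowest: -8).
Terminal value -8.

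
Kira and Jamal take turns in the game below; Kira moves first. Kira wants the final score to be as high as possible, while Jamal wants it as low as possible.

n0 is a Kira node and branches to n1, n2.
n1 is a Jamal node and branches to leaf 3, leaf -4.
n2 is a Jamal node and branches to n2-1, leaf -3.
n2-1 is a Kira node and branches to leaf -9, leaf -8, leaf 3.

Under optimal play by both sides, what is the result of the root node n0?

n1 (Jamal): min(3, -4) = -4
n2-1 (Kira): max(-9, -8, 3) = 3
n2 (Jamal): min(3, -3) = -3
n0 (Kira): max(-4, -3) = -3

-3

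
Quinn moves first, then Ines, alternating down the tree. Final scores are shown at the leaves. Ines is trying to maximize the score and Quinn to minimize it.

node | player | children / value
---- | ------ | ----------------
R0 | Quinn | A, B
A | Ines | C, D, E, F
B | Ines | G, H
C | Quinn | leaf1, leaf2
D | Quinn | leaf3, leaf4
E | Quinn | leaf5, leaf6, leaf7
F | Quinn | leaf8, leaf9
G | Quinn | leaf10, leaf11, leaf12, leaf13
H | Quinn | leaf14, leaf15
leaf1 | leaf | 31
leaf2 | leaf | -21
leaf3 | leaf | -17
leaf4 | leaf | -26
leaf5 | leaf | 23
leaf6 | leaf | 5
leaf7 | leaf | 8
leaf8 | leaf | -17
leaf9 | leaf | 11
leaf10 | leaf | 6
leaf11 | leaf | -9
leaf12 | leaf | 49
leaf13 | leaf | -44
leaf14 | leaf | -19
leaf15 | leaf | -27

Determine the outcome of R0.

C (Quinn): min(31, -21) = -21
D (Quinn): min(-17, -26) = -26
E (Quinn): min(23, 5, 8) = 5
F (Quinn): min(-17, 11) = -17
A (Ines): max(-21, -26, 5, -17) = 5
G (Quinn): min(6, -9, 49, -44) = -44
H (Quinn): min(-19, -27) = -27
B (Ines): max(-44, -27) = -27
R0 (Quinn): min(5, -27) = -27

-27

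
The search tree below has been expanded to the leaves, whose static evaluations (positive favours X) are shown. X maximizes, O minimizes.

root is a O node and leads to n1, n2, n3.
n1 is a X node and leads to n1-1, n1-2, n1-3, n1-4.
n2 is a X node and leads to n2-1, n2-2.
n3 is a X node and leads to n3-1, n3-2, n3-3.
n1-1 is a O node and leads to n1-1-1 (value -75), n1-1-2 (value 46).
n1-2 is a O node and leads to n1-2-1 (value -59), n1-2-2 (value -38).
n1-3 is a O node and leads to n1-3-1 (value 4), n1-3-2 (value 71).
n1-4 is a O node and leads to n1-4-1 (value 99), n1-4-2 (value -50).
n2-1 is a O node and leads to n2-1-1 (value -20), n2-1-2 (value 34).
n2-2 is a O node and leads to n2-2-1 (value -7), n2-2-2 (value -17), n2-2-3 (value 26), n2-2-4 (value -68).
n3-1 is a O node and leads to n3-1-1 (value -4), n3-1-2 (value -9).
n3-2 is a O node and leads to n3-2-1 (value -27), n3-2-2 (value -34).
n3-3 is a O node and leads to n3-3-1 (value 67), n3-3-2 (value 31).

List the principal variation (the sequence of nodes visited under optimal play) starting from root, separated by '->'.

n1-1 (O): min(-75, 46) = -75
n1-2 (O): min(-59, -38) = -59
n1-3 (O): min(4, 71) = 4
n1-4 (O): min(99, -50) = -50
n1 (X): max(-75, -59, 4, -50) = 4
n2-1 (O): min(-20, 34) = -20
n2-2 (O): min(-7, -17, 26, -68) = -68
n2 (X): max(-20, -68) = -20
n3-1 (O): min(-4, -9) = -9
n3-2 (O): min(-27, -34) = -34
n3-3 (O): min(67, 31) = 31
n3 (X): max(-9, -34, 31) = 31
root (O): min(4, -20, 31) = -20
At root, O picks n2 (lowest: -20).
At n2, X picks n2-1 (highest: -20).
At n2-1, O picks n2-1-1 (lowest: -20).
Terminal value -20.

root -> n2 -> n2-1 -> n2-1-1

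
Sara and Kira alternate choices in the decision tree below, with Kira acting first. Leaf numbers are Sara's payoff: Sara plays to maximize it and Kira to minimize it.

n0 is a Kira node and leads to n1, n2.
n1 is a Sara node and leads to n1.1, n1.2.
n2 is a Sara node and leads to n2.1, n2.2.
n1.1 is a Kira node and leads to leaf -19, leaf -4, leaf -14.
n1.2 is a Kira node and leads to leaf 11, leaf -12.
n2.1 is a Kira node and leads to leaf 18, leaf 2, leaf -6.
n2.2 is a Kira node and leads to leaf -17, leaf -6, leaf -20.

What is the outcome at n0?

-12

n1.1 (Kira): min(-19, -4, -14) = -19
n1.2 (Kira): min(11, -12) = -12
n1 (Sara): max(-19, -12) = -12
n2.1 (Kira): min(18, 2, -6) = -6
n2.2 (Kira): min(-17, -6, -20) = -20
n2 (Sara): max(-6, -20) = -6
n0 (Kira): min(-12, -6) = -12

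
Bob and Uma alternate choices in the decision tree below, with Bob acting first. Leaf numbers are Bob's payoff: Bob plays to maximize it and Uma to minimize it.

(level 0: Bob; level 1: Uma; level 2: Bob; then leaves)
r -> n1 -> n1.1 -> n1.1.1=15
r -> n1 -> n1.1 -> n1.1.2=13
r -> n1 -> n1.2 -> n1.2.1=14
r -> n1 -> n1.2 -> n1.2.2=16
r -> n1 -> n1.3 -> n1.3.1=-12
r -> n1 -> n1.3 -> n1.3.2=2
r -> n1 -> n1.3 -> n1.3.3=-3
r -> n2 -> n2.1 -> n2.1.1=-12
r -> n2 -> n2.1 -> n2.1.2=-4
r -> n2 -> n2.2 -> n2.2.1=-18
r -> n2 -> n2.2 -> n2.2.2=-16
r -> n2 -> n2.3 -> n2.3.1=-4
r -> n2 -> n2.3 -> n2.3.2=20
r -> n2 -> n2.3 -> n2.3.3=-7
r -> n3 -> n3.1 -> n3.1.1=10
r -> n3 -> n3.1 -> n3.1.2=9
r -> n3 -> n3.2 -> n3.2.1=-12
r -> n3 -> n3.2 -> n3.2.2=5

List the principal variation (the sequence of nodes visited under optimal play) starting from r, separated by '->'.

r -> n3 -> n3.2 -> n3.2.2

n1.1 (Bob): max(15, 13) = 15
n1.2 (Bob): max(14, 16) = 16
n1.3 (Bob): max(-12, 2, -3) = 2
n1 (Uma): min(15, 16, 2) = 2
n2.1 (Bob): max(-12, -4) = -4
n2.2 (Bob): max(-18, -16) = -16
n2.3 (Bob): max(-4, 20, -7) = 20
n2 (Uma): min(-4, -16, 20) = -16
n3.1 (Bob): max(10, 9) = 10
n3.2 (Bob): max(-12, 5) = 5
n3 (Uma): min(10, 5) = 5
r (Bob): max(2, -16, 5) = 5
At r, Bob picks n3 (highest: 5).
At n3, Uma picks n3.2 (lowest: 5).
At n3.2, Bob picks n3.2.2 (highest: 5).
Terminal value 5.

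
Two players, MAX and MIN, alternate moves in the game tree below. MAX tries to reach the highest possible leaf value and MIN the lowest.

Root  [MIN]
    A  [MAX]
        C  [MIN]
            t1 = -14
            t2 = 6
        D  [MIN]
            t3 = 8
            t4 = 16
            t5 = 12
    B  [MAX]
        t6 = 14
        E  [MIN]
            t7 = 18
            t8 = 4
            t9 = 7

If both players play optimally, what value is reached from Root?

8

C (MIN): min(-14, 6) = -14
D (MIN): min(8, 16, 12) = 8
A (MAX): max(-14, 8) = 8
E (MIN): min(18, 4, 7) = 4
B (MAX): max(14, 4) = 14
Root (MIN): min(8, 14) = 8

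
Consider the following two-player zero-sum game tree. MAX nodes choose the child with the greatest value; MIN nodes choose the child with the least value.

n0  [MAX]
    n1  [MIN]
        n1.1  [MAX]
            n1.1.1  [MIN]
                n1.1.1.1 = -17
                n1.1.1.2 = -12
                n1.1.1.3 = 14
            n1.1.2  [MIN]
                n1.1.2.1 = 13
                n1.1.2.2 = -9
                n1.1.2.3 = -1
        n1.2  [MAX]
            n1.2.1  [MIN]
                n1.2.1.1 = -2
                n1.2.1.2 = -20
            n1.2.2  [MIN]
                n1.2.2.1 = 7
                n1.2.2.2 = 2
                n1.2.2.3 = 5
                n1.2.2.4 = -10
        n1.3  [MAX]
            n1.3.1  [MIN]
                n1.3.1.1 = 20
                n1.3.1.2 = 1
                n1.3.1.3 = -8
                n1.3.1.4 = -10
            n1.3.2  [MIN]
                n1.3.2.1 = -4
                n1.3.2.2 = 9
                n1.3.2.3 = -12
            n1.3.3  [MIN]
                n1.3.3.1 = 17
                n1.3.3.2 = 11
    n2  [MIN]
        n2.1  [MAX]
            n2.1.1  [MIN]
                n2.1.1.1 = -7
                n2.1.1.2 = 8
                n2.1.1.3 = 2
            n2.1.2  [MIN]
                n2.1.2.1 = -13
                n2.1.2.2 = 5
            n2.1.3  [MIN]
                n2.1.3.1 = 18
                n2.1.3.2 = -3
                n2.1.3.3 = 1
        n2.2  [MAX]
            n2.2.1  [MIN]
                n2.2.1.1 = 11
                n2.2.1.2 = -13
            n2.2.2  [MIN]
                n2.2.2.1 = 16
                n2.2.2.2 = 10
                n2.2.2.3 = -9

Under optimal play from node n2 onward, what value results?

-9

n2.1.1 (MIN): min(-7, 8, 2) = -7
n2.1.2 (MIN): min(-13, 5) = -13
n2.1.3 (MIN): min(18, -3, 1) = -3
n2.1 (MAX): max(-7, -13, -3) = -3
n2.2.1 (MIN): min(11, -13) = -13
n2.2.2 (MIN): min(16, 10, -9) = -9
n2.2 (MAX): max(-13, -9) = -9
n2 (MIN): min(-3, -9) = -9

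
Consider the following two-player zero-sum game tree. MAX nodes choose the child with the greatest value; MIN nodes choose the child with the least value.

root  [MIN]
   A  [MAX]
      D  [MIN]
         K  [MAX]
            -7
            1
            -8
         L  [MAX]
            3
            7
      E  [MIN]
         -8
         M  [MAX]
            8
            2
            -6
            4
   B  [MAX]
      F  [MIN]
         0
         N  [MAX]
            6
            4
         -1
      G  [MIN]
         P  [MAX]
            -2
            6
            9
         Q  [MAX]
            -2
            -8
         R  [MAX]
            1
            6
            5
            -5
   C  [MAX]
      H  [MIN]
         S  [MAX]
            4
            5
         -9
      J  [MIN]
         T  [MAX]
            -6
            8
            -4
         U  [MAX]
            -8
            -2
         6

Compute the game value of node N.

N (MAX): max(6, 4) = 6

6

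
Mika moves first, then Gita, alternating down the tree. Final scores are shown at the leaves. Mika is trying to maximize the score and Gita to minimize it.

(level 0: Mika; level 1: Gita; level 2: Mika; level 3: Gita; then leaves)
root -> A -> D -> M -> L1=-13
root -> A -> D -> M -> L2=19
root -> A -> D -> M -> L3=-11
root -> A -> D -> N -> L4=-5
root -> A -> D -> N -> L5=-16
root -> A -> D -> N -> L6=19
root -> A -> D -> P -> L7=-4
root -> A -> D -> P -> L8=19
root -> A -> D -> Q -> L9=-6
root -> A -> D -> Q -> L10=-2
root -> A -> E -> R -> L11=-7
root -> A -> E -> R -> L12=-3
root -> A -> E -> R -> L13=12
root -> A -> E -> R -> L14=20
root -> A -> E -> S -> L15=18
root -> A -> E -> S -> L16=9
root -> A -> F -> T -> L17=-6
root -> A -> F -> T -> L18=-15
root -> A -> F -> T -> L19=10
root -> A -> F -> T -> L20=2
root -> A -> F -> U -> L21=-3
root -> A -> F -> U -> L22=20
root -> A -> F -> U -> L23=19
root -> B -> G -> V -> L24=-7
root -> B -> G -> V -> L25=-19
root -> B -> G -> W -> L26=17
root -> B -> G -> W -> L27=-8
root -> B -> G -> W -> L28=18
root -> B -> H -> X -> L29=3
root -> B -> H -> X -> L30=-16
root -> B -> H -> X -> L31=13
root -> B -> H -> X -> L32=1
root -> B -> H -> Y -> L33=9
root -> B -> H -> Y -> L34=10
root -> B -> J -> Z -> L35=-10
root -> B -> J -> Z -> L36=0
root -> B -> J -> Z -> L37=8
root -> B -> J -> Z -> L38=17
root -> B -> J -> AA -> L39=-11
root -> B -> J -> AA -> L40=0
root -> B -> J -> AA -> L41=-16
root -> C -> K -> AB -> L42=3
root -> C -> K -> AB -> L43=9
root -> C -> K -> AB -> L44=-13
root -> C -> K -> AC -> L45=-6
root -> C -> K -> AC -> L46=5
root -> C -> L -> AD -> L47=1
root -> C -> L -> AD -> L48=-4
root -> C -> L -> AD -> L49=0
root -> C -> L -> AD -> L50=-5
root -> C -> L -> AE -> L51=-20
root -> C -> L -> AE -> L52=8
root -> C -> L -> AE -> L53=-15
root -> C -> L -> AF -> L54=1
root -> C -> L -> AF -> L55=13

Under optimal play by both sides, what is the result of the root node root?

-4

M (Gita): min(-13, 19, -11) = -13
N (Gita): min(-5, -16, 19) = -16
P (Gita): min(-4, 19) = -4
Q (Gita): min(-6, -2) = -6
D (Mika): max(-13, -16, -4, -6) = -4
R (Gita): min(-7, -3, 12, 20) = -7
S (Gita): min(18, 9) = 9
E (Mika): max(-7, 9) = 9
T (Gita): min(-6, -15, 10, 2) = -15
U (Gita): min(-3, 20, 19) = -3
F (Mika): max(-15, -3) = -3
A (Gita): min(-4, 9, -3) = -4
V (Gita): min(-7, -19) = -19
W (Gita): min(17, -8, 18) = -8
G (Mika): max(-19, -8) = -8
X (Gita): min(3, -16, 13, 1) = -16
Y (Gita): min(9, 10) = 9
H (Mika): max(-16, 9) = 9
Z (Gita): min(-10, 0, 8, 17) = -10
AA (Gita): min(-11, 0, -16) = -16
J (Mika): max(-10, -16) = -10
B (Gita): min(-8, 9, -10) = -10
AB (Gita): min(3, 9, -13) = -13
AC (Gita): min(-6, 5) = -6
K (Mika): max(-13, -6) = -6
AD (Gita): min(1, -4, 0, -5) = -5
AE (Gita): min(-20, 8, -15) = -20
AF (Gita): min(1, 13) = 1
L (Mika): max(-5, -20, 1) = 1
C (Gita): min(-6, 1) = -6
root (Mika): max(-4, -10, -6) = -4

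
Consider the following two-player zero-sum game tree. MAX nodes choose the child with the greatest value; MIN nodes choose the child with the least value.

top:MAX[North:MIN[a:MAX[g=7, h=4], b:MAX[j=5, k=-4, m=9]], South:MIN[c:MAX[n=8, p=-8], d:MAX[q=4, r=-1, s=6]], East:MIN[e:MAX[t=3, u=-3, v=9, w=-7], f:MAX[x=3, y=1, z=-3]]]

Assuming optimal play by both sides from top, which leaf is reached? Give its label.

g

a (MAX): max(7, 4) = 7
b (MAX): max(5, -4, 9) = 9
North (MIN): min(7, 9) = 7
c (MAX): max(8, -8) = 8
d (MAX): max(4, -1, 6) = 6
South (MIN): min(8, 6) = 6
e (MAX): max(3, -3, 9, -7) = 9
f (MAX): max(3, 1, -3) = 3
East (MIN): min(9, 3) = 3
top (MAX): max(7, 6, 3) = 7
At top, MAX picks North (highest: 7).
At North, MIN picks a (lowest: 7).
At a, MAX picks g (highest: 7).
Terminal value 7.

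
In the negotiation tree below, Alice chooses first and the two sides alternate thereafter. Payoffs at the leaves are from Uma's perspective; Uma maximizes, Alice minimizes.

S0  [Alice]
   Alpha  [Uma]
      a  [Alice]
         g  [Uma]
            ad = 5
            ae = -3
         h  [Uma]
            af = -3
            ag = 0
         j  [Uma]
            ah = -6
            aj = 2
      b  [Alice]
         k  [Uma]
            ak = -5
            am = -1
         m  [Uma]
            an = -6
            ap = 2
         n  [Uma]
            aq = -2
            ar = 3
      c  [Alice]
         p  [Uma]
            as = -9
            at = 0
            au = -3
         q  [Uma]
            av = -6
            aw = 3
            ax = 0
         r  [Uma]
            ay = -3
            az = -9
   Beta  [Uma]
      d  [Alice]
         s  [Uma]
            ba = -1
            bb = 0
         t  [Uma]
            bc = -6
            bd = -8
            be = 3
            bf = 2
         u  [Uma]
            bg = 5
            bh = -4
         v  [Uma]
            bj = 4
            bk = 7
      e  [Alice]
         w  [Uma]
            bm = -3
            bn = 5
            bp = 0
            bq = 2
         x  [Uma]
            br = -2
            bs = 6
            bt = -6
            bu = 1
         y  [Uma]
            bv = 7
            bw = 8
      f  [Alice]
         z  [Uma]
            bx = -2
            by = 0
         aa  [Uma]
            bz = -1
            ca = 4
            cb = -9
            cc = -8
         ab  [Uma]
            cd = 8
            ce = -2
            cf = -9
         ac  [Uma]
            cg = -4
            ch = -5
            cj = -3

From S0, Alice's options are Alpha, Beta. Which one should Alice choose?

g (Uma): max(5, -3) = 5
h (Uma): max(-3, 0) = 0
j (Uma): max(-6, 2) = 2
a (Alice): min(5, 0, 2) = 0
k (Uma): max(-5, -1) = -1
m (Uma): max(-6, 2) = 2
n (Uma): max(-2, 3) = 3
b (Alice): min(-1, 2, 3) = -1
p (Uma): max(-9, 0, -3) = 0
q (Uma): max(-6, 3, 0) = 3
r (Uma): max(-3, -9) = -3
c (Alice): min(0, 3, -3) = -3
Alpha (Uma): max(0, -1, -3) = 0
s (Uma): max(-1, 0) = 0
t (Uma): max(-6, -8, 3, 2) = 3
u (Uma): max(5, -4) = 5
v (Uma): max(4, 7) = 7
d (Alice): min(0, 3, 5, 7) = 0
w (Uma): max(-3, 5, 0, 2) = 5
x (Uma): max(-2, 6, -6, 1) = 6
y (Uma): max(7, 8) = 8
e (Alice): min(5, 6, 8) = 5
z (Uma): max(-2, 0) = 0
aa (Uma): max(-1, 4, -9, -8) = 4
ab (Uma): max(8, -2, -9) = 8
ac (Uma): max(-4, -5, -3) = -3
f (Alice): min(0, 4, 8, -3) = -3
Beta (Uma): max(0, 5, -3) = 5
S0 (Alice): min(0, 5) = 0
Alice at S0 wants the lowest of {Alpha=0, Beta=5}, so chooses Alpha.

Alpha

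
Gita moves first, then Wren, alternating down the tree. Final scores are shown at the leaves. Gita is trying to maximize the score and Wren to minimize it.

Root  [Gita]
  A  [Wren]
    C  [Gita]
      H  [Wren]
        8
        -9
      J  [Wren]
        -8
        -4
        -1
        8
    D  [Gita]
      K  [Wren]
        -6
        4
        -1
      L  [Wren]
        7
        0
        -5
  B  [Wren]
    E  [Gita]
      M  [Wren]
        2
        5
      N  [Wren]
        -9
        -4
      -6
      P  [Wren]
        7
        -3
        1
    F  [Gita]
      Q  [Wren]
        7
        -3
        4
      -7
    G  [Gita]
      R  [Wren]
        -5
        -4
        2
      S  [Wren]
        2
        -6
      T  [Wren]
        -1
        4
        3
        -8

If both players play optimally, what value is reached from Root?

-5

H (Wren): min(8, -9) = -9
J (Wren): min(-8, -4, -1, 8) = -8
C (Gita): max(-9, -8) = -8
K (Wren): min(-6, 4, -1) = -6
L (Wren): min(7, 0, -5) = -5
D (Gita): max(-6, -5) = -5
A (Wren): min(-8, -5) = -8
M (Wren): min(2, 5) = 2
N (Wren): min(-9, -4) = -9
P (Wren): min(7, -3, 1) = -3
E (Gita): max(2, -9, -6, -3) = 2
Q (Wren): min(7, -3, 4) = -3
F (Gita): max(-3, -7) = -3
R (Wren): min(-5, -4, 2) = -5
S (Wren): min(2, -6) = -6
T (Wren): min(-1, 4, 3, -8) = -8
G (Gita): max(-5, -6, -8) = -5
B (Wren): min(2, -3, -5) = -5
Root (Gita): max(-8, -5) = -5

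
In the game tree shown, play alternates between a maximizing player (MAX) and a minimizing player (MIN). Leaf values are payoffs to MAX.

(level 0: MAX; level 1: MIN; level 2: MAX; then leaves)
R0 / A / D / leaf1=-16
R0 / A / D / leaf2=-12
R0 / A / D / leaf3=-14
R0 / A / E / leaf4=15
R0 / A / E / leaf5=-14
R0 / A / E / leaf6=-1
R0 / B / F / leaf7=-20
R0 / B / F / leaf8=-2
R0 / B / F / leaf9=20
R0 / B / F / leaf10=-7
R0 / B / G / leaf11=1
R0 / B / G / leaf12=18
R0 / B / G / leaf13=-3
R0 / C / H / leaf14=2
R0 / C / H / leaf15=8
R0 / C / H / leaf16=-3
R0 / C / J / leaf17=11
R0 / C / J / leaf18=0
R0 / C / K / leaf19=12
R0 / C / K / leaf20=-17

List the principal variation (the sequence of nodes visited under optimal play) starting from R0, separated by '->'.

R0 -> B -> G -> leaf12

D (MAX): max(-16, -12, -14) = -12
E (MAX): max(15, -14, -1) = 15
A (MIN): min(-12, 15) = -12
F (MAX): max(-20, -2, 20, -7) = 20
G (MAX): max(1, 18, -3) = 18
B (MIN): min(20, 18) = 18
H (MAX): max(2, 8, -3) = 8
J (MAX): max(11, 0) = 11
K (MAX): max(12, -17) = 12
C (MIN): min(8, 11, 12) = 8
R0 (MAX): max(-12, 18, 8) = 18
At R0, MAX picks B (highest: 18).
At B, MIN picks G (lowest: 18).
At G, MAX picks leaf12 (highest: 18).
Terminal value 18.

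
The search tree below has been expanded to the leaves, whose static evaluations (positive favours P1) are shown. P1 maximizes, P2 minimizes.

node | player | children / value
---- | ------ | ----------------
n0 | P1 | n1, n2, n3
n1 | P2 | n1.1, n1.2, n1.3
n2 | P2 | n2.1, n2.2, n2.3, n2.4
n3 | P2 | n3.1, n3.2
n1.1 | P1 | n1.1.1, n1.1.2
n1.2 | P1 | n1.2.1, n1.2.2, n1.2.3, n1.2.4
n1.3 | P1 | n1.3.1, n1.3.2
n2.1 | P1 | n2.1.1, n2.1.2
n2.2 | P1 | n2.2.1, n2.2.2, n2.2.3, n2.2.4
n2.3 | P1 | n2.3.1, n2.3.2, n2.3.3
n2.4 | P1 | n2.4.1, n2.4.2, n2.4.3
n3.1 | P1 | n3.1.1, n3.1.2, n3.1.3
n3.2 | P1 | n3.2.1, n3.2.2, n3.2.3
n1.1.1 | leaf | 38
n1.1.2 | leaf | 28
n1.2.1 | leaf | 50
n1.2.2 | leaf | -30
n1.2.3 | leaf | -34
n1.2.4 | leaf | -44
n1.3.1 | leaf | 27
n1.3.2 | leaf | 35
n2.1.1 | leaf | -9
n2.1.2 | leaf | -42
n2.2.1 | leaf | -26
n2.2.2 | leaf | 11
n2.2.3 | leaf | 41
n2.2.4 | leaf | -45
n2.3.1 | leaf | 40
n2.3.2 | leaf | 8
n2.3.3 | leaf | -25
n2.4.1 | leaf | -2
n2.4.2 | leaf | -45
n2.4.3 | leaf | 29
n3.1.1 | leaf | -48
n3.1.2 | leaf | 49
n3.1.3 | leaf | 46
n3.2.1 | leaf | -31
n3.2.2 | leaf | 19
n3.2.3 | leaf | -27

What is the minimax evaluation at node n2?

-9

n2.1 (P1): max(-9, -42) = -9
n2.2 (P1): max(-26, 11, 41, -45) = 41
n2.3 (P1): max(40, 8, -25) = 40
n2.4 (P1): max(-2, -45, 29) = 29
n2 (P2): min(-9, 41, 40, 29) = -9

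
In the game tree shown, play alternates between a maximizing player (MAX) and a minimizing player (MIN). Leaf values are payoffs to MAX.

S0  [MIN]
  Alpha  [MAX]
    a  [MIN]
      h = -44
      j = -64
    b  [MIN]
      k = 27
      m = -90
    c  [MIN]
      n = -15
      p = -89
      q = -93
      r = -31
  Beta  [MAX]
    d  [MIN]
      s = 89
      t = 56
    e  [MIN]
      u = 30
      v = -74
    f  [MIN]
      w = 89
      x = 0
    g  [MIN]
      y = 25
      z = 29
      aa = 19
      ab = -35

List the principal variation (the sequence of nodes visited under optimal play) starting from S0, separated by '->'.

a (MIN): min(-44, -64) = -64
b (MIN): min(27, -90) = -90
c (MIN): min(-15, -89, -93, -31) = -93
Alpha (MAX): max(-64, -90, -93) = -64
d (MIN): min(89, 56) = 56
e (MIN): min(30, -74) = -74
f (MIN): min(89, 0) = 0
g (MIN): min(25, 29, 19, -35) = -35
Beta (MAX): max(56, -74, 0, -35) = 56
S0 (MIN): min(-64, 56) = -64
At S0, MIN picks Alpha (lowest: -64).
At Alpha, MAX picks a (highest: -64).
At a, MIN picks j (lowest: -64).
Terminal value -64.

S0 -> Alpha -> a -> j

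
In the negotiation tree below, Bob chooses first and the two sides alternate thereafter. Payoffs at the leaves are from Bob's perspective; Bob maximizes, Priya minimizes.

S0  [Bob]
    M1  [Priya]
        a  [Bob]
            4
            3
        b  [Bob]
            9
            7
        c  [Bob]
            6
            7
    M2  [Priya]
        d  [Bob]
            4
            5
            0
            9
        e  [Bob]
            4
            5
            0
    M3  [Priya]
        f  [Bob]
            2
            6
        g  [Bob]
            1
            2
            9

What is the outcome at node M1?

4

a (Bob): max(4, 3) = 4
b (Bob): max(9, 7) = 9
c (Bob): max(6, 7) = 7
M1 (Priya): min(4, 9, 7) = 4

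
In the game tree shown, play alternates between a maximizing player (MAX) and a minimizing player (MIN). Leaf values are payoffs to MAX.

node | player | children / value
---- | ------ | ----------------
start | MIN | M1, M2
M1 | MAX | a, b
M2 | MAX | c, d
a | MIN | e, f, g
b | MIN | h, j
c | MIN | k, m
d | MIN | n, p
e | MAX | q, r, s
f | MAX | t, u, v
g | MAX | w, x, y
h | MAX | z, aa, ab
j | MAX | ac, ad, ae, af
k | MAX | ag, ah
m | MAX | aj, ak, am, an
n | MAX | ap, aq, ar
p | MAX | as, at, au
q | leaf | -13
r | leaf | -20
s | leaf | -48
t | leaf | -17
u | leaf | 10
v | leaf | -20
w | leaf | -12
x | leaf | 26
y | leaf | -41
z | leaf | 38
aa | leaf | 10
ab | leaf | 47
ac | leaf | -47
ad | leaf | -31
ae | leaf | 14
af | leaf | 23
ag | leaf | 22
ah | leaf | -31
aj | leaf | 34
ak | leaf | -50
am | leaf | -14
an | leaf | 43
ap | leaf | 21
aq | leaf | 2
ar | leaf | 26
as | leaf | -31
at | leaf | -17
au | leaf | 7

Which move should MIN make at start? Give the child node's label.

M2

e (MAX): max(-13, -20, -48) = -13
f (MAX): max(-17, 10, -20) = 10
g (MAX): max(-12, 26, -41) = 26
a (MIN): min(-13, 10, 26) = -13
h (MAX): max(38, 10, 47) = 47
j (MAX): max(-47, -31, 14, 23) = 23
b (MIN): min(47, 23) = 23
M1 (MAX): max(-13, 23) = 23
k (MAX): max(22, -31) = 22
m (MAX): max(34, -50, -14, 43) = 43
c (MIN): min(22, 43) = 22
n (MAX): max(21, 2, 26) = 26
p (MAX): max(-31, -17, 7) = 7
d (MIN): min(26, 7) = 7
M2 (MAX): max(22, 7) = 22
start (MIN): min(23, 22) = 22
MIN at start wants the lowest of {M1=23, M2=22}, so chooses M2.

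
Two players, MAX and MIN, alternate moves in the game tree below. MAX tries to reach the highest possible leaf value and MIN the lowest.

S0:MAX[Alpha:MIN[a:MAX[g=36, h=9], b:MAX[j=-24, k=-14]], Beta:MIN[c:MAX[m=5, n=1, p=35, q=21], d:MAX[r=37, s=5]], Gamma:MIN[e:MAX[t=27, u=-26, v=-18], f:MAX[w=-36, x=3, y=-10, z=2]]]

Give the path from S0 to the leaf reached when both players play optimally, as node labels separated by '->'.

a (MAX): max(36, 9) = 36
b (MAX): max(-24, -14) = -14
Alpha (MIN): min(36, -14) = -14
c (MAX): max(5, 1, 35, 21) = 35
d (MAX): max(37, 5) = 37
Beta (MIN): min(35, 37) = 35
e (MAX): max(27, -26, -18) = 27
f (MAX): max(-36, 3, -10, 2) = 3
Gamma (MIN): min(27, 3) = 3
S0 (MAX): max(-14, 35, 3) = 35
At S0, MAX picks Beta (highest: 35).
At Beta, MIN picks c (lowest: 35).
At c, MAX picks p (highest: 35).
Terminal value 35.

S0 -> Beta -> c -> p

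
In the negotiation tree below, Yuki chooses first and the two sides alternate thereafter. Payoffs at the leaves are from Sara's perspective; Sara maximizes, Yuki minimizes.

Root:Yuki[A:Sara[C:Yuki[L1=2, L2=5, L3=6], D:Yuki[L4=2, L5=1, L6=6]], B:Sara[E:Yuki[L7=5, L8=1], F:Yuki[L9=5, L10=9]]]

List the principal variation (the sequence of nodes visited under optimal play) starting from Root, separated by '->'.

Root -> A -> C -> L1

C (Yuki): min(2, 5, 6) = 2
D (Yuki): min(2, 1, 6) = 1
A (Sara): max(2, 1) = 2
E (Yuki): min(5, 1) = 1
F (Yuki): min(5, 9) = 5
B (Sara): max(1, 5) = 5
Root (Yuki): min(2, 5) = 2
At Root, Yuki picks A (lowest: 2).
At A, Sara picks C (highest: 2).
At C, Yuki picks L1 (lowest: 2).
Terminal value 2.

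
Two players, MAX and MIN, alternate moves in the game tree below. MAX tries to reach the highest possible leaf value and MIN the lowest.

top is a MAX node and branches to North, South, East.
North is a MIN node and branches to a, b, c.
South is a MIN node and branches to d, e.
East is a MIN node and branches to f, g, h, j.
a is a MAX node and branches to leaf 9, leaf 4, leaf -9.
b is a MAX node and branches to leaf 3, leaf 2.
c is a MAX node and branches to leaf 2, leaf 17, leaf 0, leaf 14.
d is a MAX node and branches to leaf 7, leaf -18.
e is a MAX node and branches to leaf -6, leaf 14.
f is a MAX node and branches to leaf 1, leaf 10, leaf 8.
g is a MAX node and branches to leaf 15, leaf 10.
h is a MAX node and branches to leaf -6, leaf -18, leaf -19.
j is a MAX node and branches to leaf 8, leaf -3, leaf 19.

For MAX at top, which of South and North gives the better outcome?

d (MAX): max(7, -18) = 7
e (MAX): max(-6, 14) = 14
South (MIN): min(7, 14) = 7
a (MAX): max(9, 4, -9) = 9
b (MAX): max(3, 2) = 3
c (MAX): max(2, 17, 0, 14) = 17
North (MIN): min(9, 3, 17) = 3
MAX prefers the higher value; South=7, North=3. South is better since 7 > 3.

South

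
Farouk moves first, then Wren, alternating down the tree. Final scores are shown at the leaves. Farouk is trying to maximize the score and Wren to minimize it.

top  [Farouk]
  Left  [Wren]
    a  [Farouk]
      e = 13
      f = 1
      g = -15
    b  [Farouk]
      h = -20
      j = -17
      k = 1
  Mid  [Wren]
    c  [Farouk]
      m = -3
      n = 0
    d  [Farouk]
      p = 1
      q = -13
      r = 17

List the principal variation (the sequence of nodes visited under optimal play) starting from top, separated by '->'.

a (Farouk): max(13, 1, -15) = 13
b (Farouk): max(-20, -17, 1) = 1
Left (Wren): min(13, 1) = 1
c (Farouk): max(-3, 0) = 0
d (Farouk): max(1, -13, 17) = 17
Mid (Wren): min(0, 17) = 0
top (Farouk): max(1, 0) = 1
At top, Farouk picks Left (highest: 1).
At Left, Wren picks b (lowest: 1).
At b, Farouk picks k (highest: 1).
Terminal value 1.

top -> Left -> b -> k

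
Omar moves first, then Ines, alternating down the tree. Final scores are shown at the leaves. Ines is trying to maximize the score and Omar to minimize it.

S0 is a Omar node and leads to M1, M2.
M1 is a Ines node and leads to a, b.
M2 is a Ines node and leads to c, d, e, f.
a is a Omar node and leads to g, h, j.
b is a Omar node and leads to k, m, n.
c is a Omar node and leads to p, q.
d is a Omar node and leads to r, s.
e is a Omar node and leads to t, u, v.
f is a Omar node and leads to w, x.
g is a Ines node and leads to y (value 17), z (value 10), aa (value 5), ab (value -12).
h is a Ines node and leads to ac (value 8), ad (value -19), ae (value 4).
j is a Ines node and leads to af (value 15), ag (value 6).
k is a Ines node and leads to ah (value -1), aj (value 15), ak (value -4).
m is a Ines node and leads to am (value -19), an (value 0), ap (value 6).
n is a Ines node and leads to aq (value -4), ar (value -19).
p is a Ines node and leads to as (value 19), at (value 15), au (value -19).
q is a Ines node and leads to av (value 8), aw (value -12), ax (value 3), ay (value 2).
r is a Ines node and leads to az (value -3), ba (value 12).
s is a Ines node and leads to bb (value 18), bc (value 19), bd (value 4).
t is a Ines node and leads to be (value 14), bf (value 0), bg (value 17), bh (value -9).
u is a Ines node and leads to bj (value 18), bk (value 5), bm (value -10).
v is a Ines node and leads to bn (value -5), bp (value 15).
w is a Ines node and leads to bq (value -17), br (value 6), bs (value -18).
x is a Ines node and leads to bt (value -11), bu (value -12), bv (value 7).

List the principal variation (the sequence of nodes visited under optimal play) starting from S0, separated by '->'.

S0 -> M1 -> a -> h -> ac

g (Ines): max(17, 10, 5, -12) = 17
h (Ines): max(8, -19, 4) = 8
j (Ines): max(15, 6) = 15
a (Omar): min(17, 8, 15) = 8
k (Ines): max(-1, 15, -4) = 15
m (Ines): max(-19, 0, 6) = 6
n (Ines): max(-4, -19) = -4
b (Omar): min(15, 6, -4) = -4
M1 (Ines): max(8, -4) = 8
p (Ines): max(19, 15, -19) = 19
q (Ines): max(8, -12, 3, 2) = 8
c (Omar): min(19, 8) = 8
r (Ines): max(-3, 12) = 12
s (Ines): max(18, 19, 4) = 19
d (Omar): min(12, 19) = 12
t (Ines): max(14, 0, 17, -9) = 17
u (Ines): max(18, 5, -10) = 18
v (Ines): max(-5, 15) = 15
e (Omar): min(17, 18, 15) = 15
w (Ines): max(-17, 6, -18) = 6
x (Ines): max(-11, -12, 7) = 7
f (Omar): min(6, 7) = 6
M2 (Ines): max(8, 12, 15, 6) = 15
S0 (Omar): min(8, 15) = 8
At S0, Omar picks M1 (lowest: 8).
At M1, Ines picks a (highest: 8).
At a, Omar picks h (lowest: 8).
At h, Ines picks ac (highest: 8).
Terminal value 8.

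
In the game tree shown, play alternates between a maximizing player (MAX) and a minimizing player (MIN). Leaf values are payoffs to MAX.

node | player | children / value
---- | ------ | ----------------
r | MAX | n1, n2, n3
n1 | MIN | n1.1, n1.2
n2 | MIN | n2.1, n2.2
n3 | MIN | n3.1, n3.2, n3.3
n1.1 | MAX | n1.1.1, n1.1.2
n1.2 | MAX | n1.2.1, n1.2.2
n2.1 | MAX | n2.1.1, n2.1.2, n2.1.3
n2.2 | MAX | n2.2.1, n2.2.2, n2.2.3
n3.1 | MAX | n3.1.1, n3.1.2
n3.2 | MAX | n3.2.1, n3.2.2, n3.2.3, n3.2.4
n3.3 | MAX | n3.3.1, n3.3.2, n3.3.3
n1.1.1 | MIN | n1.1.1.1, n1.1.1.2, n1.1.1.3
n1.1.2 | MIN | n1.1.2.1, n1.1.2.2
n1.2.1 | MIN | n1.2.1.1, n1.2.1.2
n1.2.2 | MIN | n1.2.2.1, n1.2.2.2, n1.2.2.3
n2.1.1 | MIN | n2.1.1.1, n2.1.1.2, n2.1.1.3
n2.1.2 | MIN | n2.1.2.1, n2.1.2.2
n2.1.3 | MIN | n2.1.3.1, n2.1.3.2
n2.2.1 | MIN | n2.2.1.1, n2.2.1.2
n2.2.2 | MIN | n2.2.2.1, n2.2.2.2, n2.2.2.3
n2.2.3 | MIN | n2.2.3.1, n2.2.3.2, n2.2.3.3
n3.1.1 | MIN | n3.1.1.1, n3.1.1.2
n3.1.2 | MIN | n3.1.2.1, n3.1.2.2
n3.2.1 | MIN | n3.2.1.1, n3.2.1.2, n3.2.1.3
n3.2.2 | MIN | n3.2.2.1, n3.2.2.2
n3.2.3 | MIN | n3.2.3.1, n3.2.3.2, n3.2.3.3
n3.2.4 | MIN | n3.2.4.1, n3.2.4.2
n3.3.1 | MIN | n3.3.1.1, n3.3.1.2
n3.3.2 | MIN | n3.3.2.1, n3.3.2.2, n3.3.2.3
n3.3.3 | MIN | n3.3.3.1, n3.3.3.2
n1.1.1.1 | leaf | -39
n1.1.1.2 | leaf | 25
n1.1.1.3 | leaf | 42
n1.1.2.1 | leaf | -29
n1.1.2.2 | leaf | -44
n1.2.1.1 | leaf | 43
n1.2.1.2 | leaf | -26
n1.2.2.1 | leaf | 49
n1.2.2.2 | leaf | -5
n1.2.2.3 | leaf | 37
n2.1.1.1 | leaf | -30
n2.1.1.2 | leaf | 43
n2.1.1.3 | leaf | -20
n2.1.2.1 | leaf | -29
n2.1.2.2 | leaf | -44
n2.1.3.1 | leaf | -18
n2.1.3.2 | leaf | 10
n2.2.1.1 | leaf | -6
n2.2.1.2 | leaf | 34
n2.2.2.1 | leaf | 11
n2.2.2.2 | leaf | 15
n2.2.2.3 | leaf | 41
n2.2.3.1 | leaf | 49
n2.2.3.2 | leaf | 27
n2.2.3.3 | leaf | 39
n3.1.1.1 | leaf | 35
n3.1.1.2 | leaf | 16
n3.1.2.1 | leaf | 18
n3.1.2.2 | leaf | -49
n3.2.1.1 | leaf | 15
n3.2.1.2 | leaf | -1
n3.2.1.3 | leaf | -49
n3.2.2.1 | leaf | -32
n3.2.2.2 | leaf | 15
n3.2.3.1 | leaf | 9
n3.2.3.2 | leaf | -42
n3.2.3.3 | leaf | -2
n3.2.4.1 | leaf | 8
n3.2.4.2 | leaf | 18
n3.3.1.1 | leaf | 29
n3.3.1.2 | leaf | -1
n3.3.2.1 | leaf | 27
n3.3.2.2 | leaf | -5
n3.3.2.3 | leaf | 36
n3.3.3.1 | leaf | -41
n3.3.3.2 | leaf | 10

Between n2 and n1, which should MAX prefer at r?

n2

n2.1.1 (MIN): min(-30, 43, -20) = -30
n2.1.2 (MIN): min(-29, -44) = -44
n2.1.3 (MIN): min(-18, 10) = -18
n2.1 (MAX): max(-30, -44, -18) = -18
n2.2.1 (MIN): min(-6, 34) = -6
n2.2.2 (MIN): min(11, 15, 41) = 11
n2.2.3 (MIN): min(49, 27, 39) = 27
n2.2 (MAX): max(-6, 11, 27) = 27
n2 (MIN): min(-18, 27) = -18
n1.1.1 (MIN): min(-39, 25, 42) = -39
n1.1.2 (MIN): min(-29, -44) = -44
n1.1 (MAX): max(-39, -44) = -39
n1.2.1 (MIN): min(43, -26) = -26
n1.2.2 (MIN): min(49, -5, 37) = -5
n1.2 (MAX): max(-26, -5) = -5
n1 (MIN): min(-39, -5) = -39
MAX prefers the higher value; n2=-18, n1=-39. n2 is better since -18 > -39.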